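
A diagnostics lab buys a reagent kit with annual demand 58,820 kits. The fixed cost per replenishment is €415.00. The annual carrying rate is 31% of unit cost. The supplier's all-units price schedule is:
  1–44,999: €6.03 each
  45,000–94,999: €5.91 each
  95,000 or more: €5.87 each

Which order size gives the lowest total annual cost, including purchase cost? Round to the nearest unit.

Holding cost per unit per year at price C is H = 0.31·C.
Candidates are each tier's EOQ (if it falls in that tier) and each price-break quantity.
EOQ at €6.03 = 5110.5 (feasible in tier 1): TC = 58,820×€6.03 + (58,820/5110.5)×415 + (5110.5/2)×0.31×€6.03 = €364,237.63.
EOQ at €5.91 = 5162.1 < 45000, so use break Q=45000: TC = 58,820×€5.91 + (58,820/45000.0)×415 + (45000.0/2)×0.31×€5.91 = €389,390.90.
EOQ at €5.87 = 5179.7 < 95000, so use break Q=95000: TC = 58,820×€5.87 + (58,820/95000.0)×415 + (95000.0/2)×0.31×€5.87 = €431,966.10.
Lowest total cost is €364,237.63 at Q = 5110.5.

Q* ≈ 5,110 kits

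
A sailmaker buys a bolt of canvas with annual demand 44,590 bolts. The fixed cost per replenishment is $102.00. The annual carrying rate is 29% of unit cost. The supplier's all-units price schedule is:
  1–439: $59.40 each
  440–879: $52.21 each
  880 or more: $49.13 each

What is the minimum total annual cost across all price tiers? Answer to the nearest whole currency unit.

Holding cost per unit per year at price C is H = 0.29·C.
Candidates are each tier's EOQ (if it falls in that tier) and each price-break quantity.
Tier 1 ($59.40): EOQ = 726.7 exceeds tier's upper bound 439, so this tier is dominated.
EOQ at $52.21 = 775.1 (feasible in tier 2): TC = 44,590×$52.21 + (44,590/775.1)×102 + (775.1/2)×0.29×$52.21 = $2,339,779.62.
EOQ at $49.13 = 799.0 < 880, so use break Q=880: TC = 44,590×$49.13 + (44,590/880.0)×102 + (880.0/2)×0.29×$49.13 = $2,202,144.07.
Lowest total cost among the candidates is at Q = 880.0.

TC* ≈ $2,202,144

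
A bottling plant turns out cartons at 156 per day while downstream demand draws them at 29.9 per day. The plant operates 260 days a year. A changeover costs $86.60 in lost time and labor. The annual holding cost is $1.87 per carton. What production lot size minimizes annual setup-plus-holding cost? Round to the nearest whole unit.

Q* ≈ 944 cartons

Annual demand D = 29.9 × 260 = 7,774.
Production build-up factor (1 − d/p) = 1 − 29.9/156 = 0.8083.
Q* = √(2DS / (H(1 − d/p))) = √(2 × 7,774 × 86.6 / (1.87 × 0.8083)).
= √(1,346,456.8 / 1.5116) ≈ 943.800.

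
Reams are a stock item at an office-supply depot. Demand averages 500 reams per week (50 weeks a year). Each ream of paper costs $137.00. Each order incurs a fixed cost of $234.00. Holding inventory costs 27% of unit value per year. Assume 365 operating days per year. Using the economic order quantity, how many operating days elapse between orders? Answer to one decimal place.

T ≈ 8.2 days

Annual demand D = 500 × 50 = 25,000.
Holding cost H = 0.27 × $137.00 = $36.9900 per unit per year.
Q* = √(2DS/H) = √(2 × 25,000 × 234 / 36.99) ≈ 562.41.
Cycle time = Q*/D × 365 = 562.41 / 25,000 × 365 ≈ 8.211 days.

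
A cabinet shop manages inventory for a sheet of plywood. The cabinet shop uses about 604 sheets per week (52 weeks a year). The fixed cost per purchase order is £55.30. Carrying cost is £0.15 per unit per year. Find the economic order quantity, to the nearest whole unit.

Q* ≈ 4,812 sheets

Annual demand D = 604 × 52 = 31,408.
EOQ = √(2DS / H) = √(2 × 31,408 × 55.3 / 0.15).
= √(3,473,724.8 / 0.15) = √23,158,165.3333 ≈ 4812.293.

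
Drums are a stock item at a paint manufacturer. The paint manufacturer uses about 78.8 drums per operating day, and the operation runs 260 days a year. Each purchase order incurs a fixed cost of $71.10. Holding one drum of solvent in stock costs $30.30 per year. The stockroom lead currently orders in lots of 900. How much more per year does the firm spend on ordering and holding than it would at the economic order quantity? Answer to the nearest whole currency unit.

Extra cost ≈ $5,858 per year

Annual demand D = 78.8 × 260 = 20,488.
EOQ = √(2DS/H) = √(2 × 20,488 × 71.1 / 30.3) ≈ 310.08.
Cost at Q* = (D/Q*)S + (Q*/2)H = √(2DSH) ≈ $9,395.52.
Cost at Q = 900: (20,488/900)×71.1 + (900/2)×30.3 = $1,618.55 + $13,635.00 = $15,253.55.
Excess = $15,253.55 − $9,395.52 = $5,858.03.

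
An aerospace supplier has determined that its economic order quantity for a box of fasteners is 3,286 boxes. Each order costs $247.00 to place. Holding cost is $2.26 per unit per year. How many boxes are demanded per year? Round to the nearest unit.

D ≈ 49,399 boxes per year

Squaring Q* = √(2DS/H) gives Q*² = 2DS/H.
From Q* = √(2DS/H): D = Q*²H / (2S) = 3,286² × 2.26 / (2 × 247) = 49398.824.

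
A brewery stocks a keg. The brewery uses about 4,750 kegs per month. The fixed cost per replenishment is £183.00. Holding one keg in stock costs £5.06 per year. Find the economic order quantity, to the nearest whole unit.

Annual demand D = 4,750 × 12 = 57,000.
EOQ = √(2DS / H) = √(2 × 57,000 × 183 / 5.06).
= √(20,862,000 / 5.06) = √4,122,924.9012 ≈ 2030.499.

Q* ≈ 2,030 kegs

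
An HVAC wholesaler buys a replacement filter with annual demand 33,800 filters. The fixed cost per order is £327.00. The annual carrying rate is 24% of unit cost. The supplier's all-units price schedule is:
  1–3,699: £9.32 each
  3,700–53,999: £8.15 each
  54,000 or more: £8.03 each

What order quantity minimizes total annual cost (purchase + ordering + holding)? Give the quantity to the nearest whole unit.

Q* ≈ 3,700 filters

Holding cost per unit per year at price C is H = 0.24·C.
For each price level, check whether its EOQ is feasible; otherwise the best quantity at that price is the breakpoint.
EOQ at £9.32 = 3143.6 (feasible in tier 1): TC = 33,800×£9.32 + (33,800/3143.6)×327 + (3143.6/2)×0.24×£9.32 = £322,047.71.
EOQ at £8.15 = 3361.7 < 3700, so use break Q=3700: TC = 33,800×£8.15 + (33,800/3700.0)×327 + (3700.0/2)×0.24×£8.15 = £282,075.79.
EOQ at £8.03 = 3386.8 < 54000, so use break Q=54000: TC = 33,800×£8.03 + (33,800/54000.0)×327 + (54000.0/2)×0.24×£8.03 = £323,653.08.
Lowest total cost is £282,075.79 at Q = 3700.0.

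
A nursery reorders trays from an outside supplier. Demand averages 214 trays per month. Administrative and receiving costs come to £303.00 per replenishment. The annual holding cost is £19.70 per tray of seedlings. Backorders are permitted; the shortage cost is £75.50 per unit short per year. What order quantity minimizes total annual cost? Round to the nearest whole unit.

Q* ≈ 316 trays

Annual demand D = 214 × 12 = 2,568.
With planned backorders, Q* = √(2DS/H) · √((H+B)/B).
√(2DS/H) = √(2 × 2,568 × 303 / 19.7) = 281.061.
√((H+B)/B) = √((19.7+75.5)/75.5) = 1.1229.
Q* ≈ 315.606.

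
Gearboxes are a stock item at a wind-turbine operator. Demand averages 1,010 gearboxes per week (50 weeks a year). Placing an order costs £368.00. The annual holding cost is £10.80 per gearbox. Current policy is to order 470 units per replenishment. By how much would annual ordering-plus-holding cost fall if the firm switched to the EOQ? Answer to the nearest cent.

Annual demand D = 1,010 × 50 = 50,500.
EOQ = √(2DS/H) = √(2 × 50,500 × 368 / 10.8) ≈ 1855.12.
Cost at Q* = (D/Q*)S + (Q*/2)H = √(2DSH) ≈ £20,035.33.
Cost at Q = 470: (50,500/470)×368 + (470/2)×10.8 = £39,540.43 + £2,538.00 = £42,078.43.
Excess = £42,078.43 − £20,035.33 = £22,043.10.

Extra cost ≈ £22,043.10 per year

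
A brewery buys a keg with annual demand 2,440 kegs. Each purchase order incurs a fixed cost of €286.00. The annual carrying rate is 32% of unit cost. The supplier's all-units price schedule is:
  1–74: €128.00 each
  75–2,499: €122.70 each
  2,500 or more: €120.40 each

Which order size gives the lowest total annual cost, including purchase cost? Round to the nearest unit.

Holding cost per unit per year at price C is H = 0.32·C.
For each price level, check whether its EOQ is feasible; otherwise the best quantity at that price is the breakpoint.
Tier 1 (€128.00): EOQ = 184.6 exceeds tier's upper bound 74, so this tier is dominated.
EOQ at €122.70 = 188.5 (feasible in tier 2): TC = 2,440×€122.70 + (2,440/188.5)×286 + (188.5/2)×0.32×€122.70 = €306,790.70.
EOQ at €120.40 = 190.3 < 2500, so use break Q=2500: TC = 2,440×€120.40 + (2,440/2500.0)×286 + (2500.0/2)×0.32×€120.40 = €342,215.14.
Lowest total cost is €306,790.70 at Q = 188.5.

Q* ≈ 189 kegs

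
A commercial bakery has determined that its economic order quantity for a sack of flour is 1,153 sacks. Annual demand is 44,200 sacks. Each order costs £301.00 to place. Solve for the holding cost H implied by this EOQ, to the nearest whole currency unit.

The basic EOQ model gives Q* = √(2DS/H); rearrange for the unknown.
From Q* = √(2DS/H): H = 2DS / Q*² = 2 × 44,200 × 301 / 1,153² = 20.0152.

H ≈ £20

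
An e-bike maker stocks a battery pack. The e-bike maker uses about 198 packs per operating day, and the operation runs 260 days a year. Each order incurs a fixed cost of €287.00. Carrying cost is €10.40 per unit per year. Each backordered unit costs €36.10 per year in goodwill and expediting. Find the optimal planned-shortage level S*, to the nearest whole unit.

Annual demand D = 198 × 260 = 51,480.
With planned backorders, Q* = √(2DS/H) · √((H+B)/B).
√(2DS/H) = √(2 × 51,480 × 287 / 10.4) = 1685.616.
√((H+B)/B) = √((10.4+36.1)/36.1) = 1.1349.
Q* ≈ 1913.072.
S* = Q* · H/(H+B) = 1913.072 × 10.4/46.5 ≈ 427.870.

S* ≈ 428 packs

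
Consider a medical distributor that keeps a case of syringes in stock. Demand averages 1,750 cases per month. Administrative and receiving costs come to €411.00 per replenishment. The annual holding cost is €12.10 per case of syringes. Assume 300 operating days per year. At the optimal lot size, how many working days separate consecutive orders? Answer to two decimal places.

Annual demand D = 1,750 × 12 = 21,000.
Q* = √(2DS/H) = √(2 × 21,000 × 411 / 12.1) ≈ 1194.41.
Cycle time = Q*/D × 300 = 1194.41 / 21,000 × 300 ≈ 17.063 days.

T ≈ 17.06 days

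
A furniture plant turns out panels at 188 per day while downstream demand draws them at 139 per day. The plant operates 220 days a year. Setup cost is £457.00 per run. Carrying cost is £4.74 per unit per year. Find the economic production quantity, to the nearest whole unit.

Annual demand D = 139 × 220 = 30,580.
Production build-up factor (1 − d/p) = 1 − 139/188 = 0.2606.
Q* = √(2DS / (H(1 − d/p))) = √(2 × 30,580 × 457 / (4.74 × 0.2606)).
= √(27,950,120 / 1.2354) ≈ 4756.457.

Q* ≈ 4,756 panels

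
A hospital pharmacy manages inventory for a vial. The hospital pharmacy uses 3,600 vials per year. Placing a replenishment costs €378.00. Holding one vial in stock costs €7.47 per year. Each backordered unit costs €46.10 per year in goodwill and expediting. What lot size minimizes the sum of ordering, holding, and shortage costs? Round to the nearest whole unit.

With planned backorders, Q* = √(2DS/H) · √((H+B)/B).
√(2DS/H) = √(2 × 3,600 × 378 / 7.47) = 603.604.
√((H+B)/B) = √((7.47+46.1)/46.1) = 1.0780.
Q* ≈ 650.672.

Q* ≈ 651 vials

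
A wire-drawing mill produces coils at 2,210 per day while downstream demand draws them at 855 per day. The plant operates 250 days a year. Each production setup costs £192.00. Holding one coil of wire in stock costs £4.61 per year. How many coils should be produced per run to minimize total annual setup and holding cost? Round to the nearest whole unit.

Q* ≈ 5,389 coils

Annual demand D = 855 × 250 = 213,750.
Production build-up factor (1 − d/p) = 1 − 855/2,210 = 0.6131.
Q* = √(2DS / (H(1 − d/p))) = √(2 × 213,750 × 192 / (4.61 × 0.6131)).
= √(82,080,000 / 2.8265) ≈ 5388.833.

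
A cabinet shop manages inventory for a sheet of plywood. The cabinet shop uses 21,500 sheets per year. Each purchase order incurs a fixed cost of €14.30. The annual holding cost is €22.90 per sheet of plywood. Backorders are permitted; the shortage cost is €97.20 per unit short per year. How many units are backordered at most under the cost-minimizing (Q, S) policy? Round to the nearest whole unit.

With planned backorders, Q* = √(2DS/H) · √((H+B)/B).
√(2DS/H) = √(2 × 21,500 × 14.3 / 22.9) = 163.864.
√((H+B)/B) = √((22.9+97.2)/97.2) = 1.1116.
Q* ≈ 182.147.
S* = Q* · H/(H+B) = 182.147 × 22.9/120.1 ≈ 34.731.

S* ≈ 35 sheets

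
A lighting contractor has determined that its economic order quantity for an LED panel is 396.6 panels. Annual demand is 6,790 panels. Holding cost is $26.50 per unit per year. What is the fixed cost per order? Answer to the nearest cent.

Squaring Q* = √(2DS/H) gives Q*² = 2DS/H.
From Q* = √(2DS/H): S = Q*²H / (2D) = 396.6² × 26.5 / (2 × 6,790) = 306.9386.

S ≈ $306.94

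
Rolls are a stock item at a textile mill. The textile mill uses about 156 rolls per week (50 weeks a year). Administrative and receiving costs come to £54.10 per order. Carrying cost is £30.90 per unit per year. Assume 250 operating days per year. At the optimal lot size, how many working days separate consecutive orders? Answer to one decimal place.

T ≈ 5.3 days

Annual demand D = 156 × 50 = 7,800.
The optimal lot size = √(2DS/H) = √(2 × 7,800 × 54.1 / 30.9) ≈ 165.27.
Cycle time = Q*/D × 250 = 165.27 / 7,800 × 250 ≈ 5.297 days.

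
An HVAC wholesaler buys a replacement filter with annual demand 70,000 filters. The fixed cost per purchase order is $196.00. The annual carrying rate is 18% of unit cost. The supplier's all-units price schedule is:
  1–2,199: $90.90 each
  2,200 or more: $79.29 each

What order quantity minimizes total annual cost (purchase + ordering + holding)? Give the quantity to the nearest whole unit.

Holding cost per unit per year at price C is H = 0.18·C.
Evaluate total cost at each tier's feasible EOQ or, if the EOQ is below the tier, at the tier's minimum quantity.
EOQ at $90.90 = 1295.0 (feasible in tier 1): TC = 70,000×$90.90 + (70,000/1295.0)×196 + (1295.0/2)×0.18×$90.90 = $6,384,188.99.
EOQ at $79.29 = 1386.6 < 2200, so use break Q=2200: TC = 70,000×$79.29 + (70,000/2200.0)×196 + (2200.0/2)×0.18×$79.29 = $5,572,235.78.
Lowest total cost is $5,572,235.78 at Q = 2200.0.

Q* ≈ 2,200 filters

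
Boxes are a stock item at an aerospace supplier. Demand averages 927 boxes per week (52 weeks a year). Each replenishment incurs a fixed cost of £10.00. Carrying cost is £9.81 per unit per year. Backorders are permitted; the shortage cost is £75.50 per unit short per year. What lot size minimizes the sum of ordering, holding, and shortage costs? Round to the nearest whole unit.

Annual demand D = 927 × 52 = 48,204.
With planned backorders, Q* = √(2DS/H) · √((H+B)/B).
√(2DS/H) = √(2 × 48,204 × 10 / 9.81) = 313.489.
√((H+B)/B) = √((9.81+75.5)/75.5) = 1.0630.
Q* ≈ 333.233.

Q* ≈ 333 boxes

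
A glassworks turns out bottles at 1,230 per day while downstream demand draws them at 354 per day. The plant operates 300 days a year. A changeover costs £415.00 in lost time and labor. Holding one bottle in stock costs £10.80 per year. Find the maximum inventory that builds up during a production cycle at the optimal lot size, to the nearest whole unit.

I_max ≈ 2,411 bottles

Annual demand D = 354 × 300 = 106,200.
Production build-up factor (1 − d/p) = 1 − 354/1,230 = 0.7122.
Q* = √(2DS / (H(1 − d/p))) = √(2 × 106,200 × 415 / (10.8 × 0.7122)).
= √(88,146,000 / 7.6917) ≈ 3385.244.
Maximum inventory = Q*(1 − d/p) = 3385.244 × 0.7122 ≈ 2410.954.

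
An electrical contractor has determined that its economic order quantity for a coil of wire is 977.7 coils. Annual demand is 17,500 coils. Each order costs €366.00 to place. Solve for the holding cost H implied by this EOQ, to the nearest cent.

The basic EOQ model gives Q* = √(2DS/H); rearrange for the unknown.
From Q* = √(2DS/H): H = 2DS / Q*² = 2 × 17,500 × 366 / 977.7² = 13.4010.

H ≈ €13.40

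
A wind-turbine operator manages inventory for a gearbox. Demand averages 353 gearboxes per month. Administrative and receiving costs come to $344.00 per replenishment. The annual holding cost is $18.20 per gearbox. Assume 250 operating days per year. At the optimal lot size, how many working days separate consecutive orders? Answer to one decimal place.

T ≈ 23.6 days

Annual demand D = 353 × 12 = 4,236.
EOQ = √(2DS/H) = √(2 × 4,236 × 344 / 18.2) ≈ 400.16.
Cycle time = Q*/D × 250 = 400.16 / 4,236 × 250 ≈ 23.617 days.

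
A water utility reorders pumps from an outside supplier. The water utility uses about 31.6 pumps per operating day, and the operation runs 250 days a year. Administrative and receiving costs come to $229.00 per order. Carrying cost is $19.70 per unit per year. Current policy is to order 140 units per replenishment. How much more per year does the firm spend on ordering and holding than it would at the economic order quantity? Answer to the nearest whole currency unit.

Extra cost ≈ $5,858 per year

Annual demand D = 31.6 × 250 = 7,900.
EOQ = √(2DS/H) = √(2 × 7,900 × 229 / 19.7) ≈ 428.56.
Cost at Q* = (D/Q*)S + (Q*/2)H = √(2DSH) ≈ $8,442.66.
Cost at Q = 140: (7,900/140)×229 + (140/2)×19.7 = $12,922.14 + $1,379.00 = $14,301.14.
Excess = $14,301.14 − $8,442.66 = $5,858.48.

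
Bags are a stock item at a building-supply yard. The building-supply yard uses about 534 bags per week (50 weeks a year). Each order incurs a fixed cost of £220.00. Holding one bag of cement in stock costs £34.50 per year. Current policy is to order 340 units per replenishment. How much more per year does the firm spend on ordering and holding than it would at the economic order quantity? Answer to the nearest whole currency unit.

Extra cost ≈ £3,009 per year

Annual demand D = 534 × 50 = 26,700.
EOQ = √(2DS/H) = √(2 × 26,700 × 220 / 34.5) ≈ 583.54.
Cost at Q* = (D/Q*)S + (Q*/2)H = √(2DSH) ≈ £20,132.21.
Cost at Q = 340: (26,700/340)×220 + (340/2)×34.5 = £17,276.47 + £5,865.00 = £23,141.47.
Excess = £23,141.47 − £20,132.21 = £3,009.26.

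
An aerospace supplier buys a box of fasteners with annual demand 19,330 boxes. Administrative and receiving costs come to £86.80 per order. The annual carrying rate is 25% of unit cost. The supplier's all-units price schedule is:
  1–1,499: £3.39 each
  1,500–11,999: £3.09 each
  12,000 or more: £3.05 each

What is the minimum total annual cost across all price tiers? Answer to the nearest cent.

TC* ≈ £61,339.75

Holding cost per unit per year at price C is H = 0.25·C.
Evaluate total cost at each tier's feasible EOQ or, if the EOQ is below the tier, at the tier's minimum quantity.
Tier 1 (£3.39): EOQ = 1989.9 exceeds tier's upper bound 1499, so this tier is dominated.
EOQ at £3.09 = 2084.2 (feasible in tier 2): TC = 19,330×£3.09 + (19,330/2084.2)×86.8 + (2084.2/2)×0.25×£3.09 = £61,339.75.
EOQ at £3.05 = 2097.8 < 12000, so use break Q=12000: TC = 19,330×£3.05 + (19,330/12000.0)×86.8 + (12000.0/2)×0.25×£3.05 = £63,671.32.
Lowest total cost among the candidates is at Q = 2084.2.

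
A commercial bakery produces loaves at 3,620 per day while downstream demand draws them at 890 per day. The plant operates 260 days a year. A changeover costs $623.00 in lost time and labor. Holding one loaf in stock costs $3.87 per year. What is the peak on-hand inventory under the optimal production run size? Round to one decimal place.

I_max ≈ 7,495.7 loaves

Annual demand D = 890 × 260 = 231,400.
Production build-up factor (1 − d/p) = 1 − 890/3,620 = 0.7541.
Q* = √(2DS / (H(1 − d/p))) = √(2 × 231,400 × 623 / (3.87 × 0.7541)).
= √(288,324,400 / 2.9185) ≈ 9939.354.
Maximum inventory = Q*(1 − d/p) = 9939.354 × 0.7541 ≈ 7495.701.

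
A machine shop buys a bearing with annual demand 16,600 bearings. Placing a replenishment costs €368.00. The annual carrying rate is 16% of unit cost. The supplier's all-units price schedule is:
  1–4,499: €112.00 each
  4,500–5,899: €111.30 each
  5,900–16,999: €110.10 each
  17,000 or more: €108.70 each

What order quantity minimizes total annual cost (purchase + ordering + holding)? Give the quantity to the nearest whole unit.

Q* ≈ 826 bearings

Holding cost per unit per year at price C is H = 0.16·C.
Evaluate total cost at each tier's feasible EOQ or, if the EOQ is below the tier, at the tier's minimum quantity.
EOQ at €112.00 = 825.7 (feasible in tier 1): TC = 16,600×€112.00 + (16,600/825.7)×368 + (825.7/2)×0.16×€112.00 = €1,873,996.60.
EOQ at €111.30 = 828.3 < 4500, so use break Q=4500: TC = 16,600×€111.30 + (16,600/4500.0)×368 + (4500.0/2)×0.16×€111.30 = €1,889,005.51.
EOQ at €110.10 = 832.8 < 5900, so use break Q=5900: TC = 16,600×€110.10 + (16,600/5900.0)×368 + (5900.0/2)×0.16×€110.10 = €1,880,662.59.
EOQ at €108.70 = 838.1 < 17000, so use break Q=17000: TC = 16,600×€108.70 + (16,600/17000.0)×368 + (17000.0/2)×0.16×€108.70 = €1,952,611.34.
Lowest total cost is €1,873,996.60 at Q = 825.7.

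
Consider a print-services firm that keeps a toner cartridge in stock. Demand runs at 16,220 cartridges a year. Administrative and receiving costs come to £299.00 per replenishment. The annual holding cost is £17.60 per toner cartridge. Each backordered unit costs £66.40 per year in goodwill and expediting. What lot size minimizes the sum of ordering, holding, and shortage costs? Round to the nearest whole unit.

Q* ≈ 835 cartridges

With planned backorders, Q* = √(2DS/H) · √((H+B)/B).
√(2DS/H) = √(2 × 16,220 × 299 / 17.6) = 742.369.
√((H+B)/B) = √((17.6+66.4)/66.4) = 1.1247.
Q* ≈ 834.978.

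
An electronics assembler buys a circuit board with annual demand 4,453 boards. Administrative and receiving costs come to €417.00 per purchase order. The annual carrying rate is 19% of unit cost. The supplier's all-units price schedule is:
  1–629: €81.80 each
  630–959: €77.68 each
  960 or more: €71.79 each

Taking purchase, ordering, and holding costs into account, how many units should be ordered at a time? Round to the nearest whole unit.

Holding cost per unit per year at price C is H = 0.19·C.
For each price level, check whether its EOQ is feasible; otherwise the best quantity at that price is the breakpoint.
EOQ at €81.80 = 488.8 (feasible in tier 1): TC = 4,453×€81.80 + (4,453/488.8)×417 + (488.8/2)×0.19×€81.80 = €371,852.76.
EOQ at €77.68 = 501.6 < 630, so use break Q=630: TC = 4,453×€77.68 + (4,453/630.0)×417 + (630.0/2)×0.19×€77.68 = €353,505.65.
EOQ at €71.79 = 521.8 < 960, so use break Q=960: TC = 4,453×€71.79 + (4,453/960.0)×417 + (960.0/2)×0.19×€71.79 = €328,162.39.
Lowest total cost is €328,162.39 at Q = 960.0.

Q* ≈ 960 boards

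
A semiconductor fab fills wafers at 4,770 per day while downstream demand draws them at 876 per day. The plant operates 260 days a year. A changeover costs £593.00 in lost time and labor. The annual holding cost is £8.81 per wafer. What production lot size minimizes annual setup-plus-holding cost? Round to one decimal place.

Q* ≈ 6,128.5 wafers

Annual demand D = 876 × 260 = 227,760.
Production build-up factor (1 − d/p) = 1 − 876/4,770 = 0.8164.
Q* = √(2DS / (H(1 − d/p))) = √(2 × 227,760 × 593 / (8.81 × 0.8164)).
= √(270,123,360 / 7.1921) ≈ 6128.502.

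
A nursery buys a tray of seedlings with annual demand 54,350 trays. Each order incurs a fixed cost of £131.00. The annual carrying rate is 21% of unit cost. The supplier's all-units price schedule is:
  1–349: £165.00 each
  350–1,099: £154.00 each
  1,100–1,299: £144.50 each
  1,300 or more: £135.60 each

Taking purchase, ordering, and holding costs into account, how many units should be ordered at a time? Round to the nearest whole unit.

Q* ≈ 1,300 trays

Holding cost per unit per year at price C is H = 0.21·C.
Candidates are each tier's EOQ (if it falls in that tier) and each price-break quantity.
Tier 1 (£165.00): EOQ = 641.1 exceeds tier's upper bound 349, so this tier is dominated.
EOQ at £154.00 = 663.6 (feasible in tier 2): TC = 54,350×£154.00 + (54,350/663.6)×131 + (663.6/2)×0.21×£154.00 = £8,391,359.54.
EOQ at £144.50 = 685.0 < 1100, so use break Q=1100: TC = 54,350×£144.50 + (54,350/1100.0)×131 + (1100.0/2)×0.21×£144.50 = £7,876,737.34.
EOQ at £135.60 = 707.1 < 1300, so use break Q=1300: TC = 54,350×£135.60 + (54,350/1300.0)×131 + (1300.0/2)×0.21×£135.60 = £7,393,846.21.
Lowest total cost is £7,393,846.21 at Q = 1300.0.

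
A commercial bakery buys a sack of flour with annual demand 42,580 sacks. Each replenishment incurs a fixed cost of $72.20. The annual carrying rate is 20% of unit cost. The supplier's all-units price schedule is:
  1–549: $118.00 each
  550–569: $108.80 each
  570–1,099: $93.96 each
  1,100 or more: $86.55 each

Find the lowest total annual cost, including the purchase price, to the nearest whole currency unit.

Holding cost per unit per year at price C is H = 0.20·C.
Candidates are each tier's EOQ (if it falls in that tier) and each price-break quantity.
EOQ at $118.00 = 510.4 (feasible in tier 1): TC = 42,580×$118.00 + (42,580/510.4)×72.2 + (510.4/2)×0.20×$118.00 = $5,036,485.99.
EOQ at $108.80 = 531.6 < 550, so use break Q=550: TC = 42,580×$108.80 + (42,580/550.0)×72.2 + (550.0/2)×0.20×$108.80 = $4,644,277.59.
EOQ at $93.96 = 572.0 (feasible in tier 3): TC = 42,580×$93.96 + (42,580/572.0)×72.2 + (572.0/2)×0.20×$93.96 = $4,011,565.92.
EOQ at $86.55 = 596.0 < 1100, so use break Q=1100: TC = 42,580×$86.55 + (42,580/1100.0)×72.2 + (1100.0/2)×0.20×$86.55 = $3,697,614.30.
Lowest total cost among the candidates is at Q = 1100.0.

TC* ≈ $3,697,614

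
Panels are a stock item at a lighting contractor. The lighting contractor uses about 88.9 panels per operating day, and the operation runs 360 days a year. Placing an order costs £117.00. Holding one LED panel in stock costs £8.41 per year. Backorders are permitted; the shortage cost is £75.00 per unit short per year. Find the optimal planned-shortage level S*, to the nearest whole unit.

Annual demand D = 88.9 × 360 = 32,004.
With planned backorders, Q* = √(2DS/H) · √((H+B)/B).
√(2DS/H) = √(2 × 32,004 × 117 / 8.41) = 943.652.
√((H+B)/B) = √((8.41+75)/75) = 1.0546.
Q* ≈ 995.154.
S* = Q* · H/(H+B) = 995.154 × 8.41/83.41 ≈ 100.339.

S* ≈ 100 panels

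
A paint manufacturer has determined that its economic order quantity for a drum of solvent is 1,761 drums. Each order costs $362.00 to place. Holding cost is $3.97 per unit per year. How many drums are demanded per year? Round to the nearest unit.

The basic EOQ model gives Q* = √(2DS/H); rearrange for the unknown.
From Q* = √(2DS/H): D = Q*²H / (2S) = 1,761² × 3.97 / (2 × 362) = 17004.766.

D ≈ 17,005 drums per year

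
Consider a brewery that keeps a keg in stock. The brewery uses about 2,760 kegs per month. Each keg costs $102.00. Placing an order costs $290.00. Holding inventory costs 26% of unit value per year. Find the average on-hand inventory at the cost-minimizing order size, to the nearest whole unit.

Annual demand D = 2,760 × 12 = 33,120.
Holding cost H = 0.26 × $102.00 = $26.5200 per unit per year.
The optimal lot size = √(2DS/H) = √(2 × 33,120 × 290 / 26.52) ≈ 851.08.
Average inventory = Q*/2 ≈ 851.08 / 2 = 425.542.

Average inventory ≈ 426 kegs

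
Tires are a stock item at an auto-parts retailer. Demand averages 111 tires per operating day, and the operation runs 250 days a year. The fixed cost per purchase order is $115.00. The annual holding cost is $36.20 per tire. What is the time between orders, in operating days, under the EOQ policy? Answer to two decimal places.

T ≈ 3.78 days

Annual demand D = 111 × 250 = 27,750.
Q* = √(2DS/H) = √(2 × 27,750 × 115 / 36.2) ≈ 419.90.
Cycle time = Q*/D × 250 = 419.90 / 27,750 × 250 ≈ 3.783 days.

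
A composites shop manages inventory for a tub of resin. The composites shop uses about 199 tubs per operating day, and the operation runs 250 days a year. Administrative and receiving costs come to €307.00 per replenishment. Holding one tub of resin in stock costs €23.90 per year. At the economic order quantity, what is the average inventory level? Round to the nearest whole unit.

Average inventory ≈ 565 tubs

Annual demand D = 199 × 250 = 49,750.
Q* = √(2DS/H) = √(2 × 49,750 × 307 / 23.9) ≈ 1130.53.
Average inventory = Q*/2 ≈ 1130.53 / 2 = 565.265.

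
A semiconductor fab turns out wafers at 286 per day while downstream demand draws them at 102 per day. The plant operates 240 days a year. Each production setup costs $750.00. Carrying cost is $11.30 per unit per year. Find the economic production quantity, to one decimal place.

Q* ≈ 2,247.4 wafers

Annual demand D = 102 × 240 = 24,480.
Production build-up factor (1 − d/p) = 1 − 102/286 = 0.6434.
Q* = √(2DS / (H(1 − d/p))) = √(2 × 24,480 × 750 / (11.3 × 0.6434)).
= √(36,720,000 / 7.2699) ≈ 2247.430.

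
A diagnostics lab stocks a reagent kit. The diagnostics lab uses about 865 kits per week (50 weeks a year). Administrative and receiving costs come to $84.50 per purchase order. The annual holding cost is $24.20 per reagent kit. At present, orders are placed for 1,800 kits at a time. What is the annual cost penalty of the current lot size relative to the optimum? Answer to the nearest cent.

Extra cost ≈ $10,510.58 per year

Annual demand D = 865 × 50 = 43,250.
EOQ = √(2DS/H) = √(2 × 43,250 × 84.5 / 24.2) ≈ 549.58.
Cost at Q* = (D/Q*)S + (Q*/2)H = √(2DSH) ≈ $13,299.77.
Cost at Q = 1,800: (43,250/1,800)×84.5 + (1,800/2)×24.2 = $2,030.35 + $21,780.00 = $23,810.35.
Excess = $23,810.35 − $13,299.77 = $10,510.58.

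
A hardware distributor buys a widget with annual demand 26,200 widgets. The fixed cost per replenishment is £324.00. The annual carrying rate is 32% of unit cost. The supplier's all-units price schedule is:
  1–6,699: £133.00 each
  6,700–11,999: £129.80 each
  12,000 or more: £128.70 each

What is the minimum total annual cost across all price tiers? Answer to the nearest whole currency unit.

TC* ≈ £3,511,481

Holding cost per unit per year at price C is H = 0.32·C.
For each price level, check whether its EOQ is feasible; otherwise the best quantity at that price is the breakpoint.
EOQ at £133.00 = 631.6 (feasible in tier 1): TC = 26,200×£133.00 + (26,200/631.6)×324 + (631.6/2)×0.32×£133.00 = £3,511,480.60.
EOQ at £129.80 = 639.3 < 6700, so use break Q=6700: TC = 26,200×£129.80 + (26,200/6700.0)×324 + (6700.0/2)×0.32×£129.80 = £3,541,172.59.
EOQ at £128.70 = 642.1 < 12000, so use break Q=12000: TC = 26,200×£128.70 + (26,200/12000.0)×324 + (12000.0/2)×0.32×£128.70 = £3,619,751.40.
Lowest total cost among the candidates is at Q = 631.6.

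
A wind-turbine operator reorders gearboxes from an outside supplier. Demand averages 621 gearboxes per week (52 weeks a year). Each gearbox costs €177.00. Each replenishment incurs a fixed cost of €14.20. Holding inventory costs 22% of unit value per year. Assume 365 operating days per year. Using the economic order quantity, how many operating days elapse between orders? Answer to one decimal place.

Annual demand D = 621 × 52 = 32,292.
Holding cost H = 0.22 × €177.00 = €38.9400 per unit per year.
Q* = √(2DS/H) = √(2 × 32,292 × 14.2 / 38.94) ≈ 153.46.
Cycle time = Q*/D × 365 = 153.46 / 32,292 × 365 ≈ 1.735 days.

T ≈ 1.7 days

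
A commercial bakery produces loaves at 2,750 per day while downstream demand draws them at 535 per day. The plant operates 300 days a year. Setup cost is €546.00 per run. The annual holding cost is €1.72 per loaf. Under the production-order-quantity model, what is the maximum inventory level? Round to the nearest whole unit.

Annual demand D = 535 × 300 = 160,500.
Production build-up factor (1 − d/p) = 1 − 535/2,750 = 0.8055.
Q* = √(2DS / (H(1 − d/p))) = √(2 × 160,500 × 546 / (1.72 × 0.8055)).
= √(175,266,000 / 1.3854) ≈ 11247.710.
Maximum inventory = Q*(1 − d/p) = 11247.710 × 0.8055 ≈ 9059.519.

I_max ≈ 9,060 loaves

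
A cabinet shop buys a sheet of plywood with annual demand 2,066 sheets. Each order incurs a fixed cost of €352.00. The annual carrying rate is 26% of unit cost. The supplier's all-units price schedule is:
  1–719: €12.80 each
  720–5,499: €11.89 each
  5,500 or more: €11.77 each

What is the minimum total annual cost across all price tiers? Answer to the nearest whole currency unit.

TC* ≈ €26,688

Holding cost per unit per year at price C is H = 0.26·C.
Evaluate total cost at each tier's feasible EOQ or, if the EOQ is below the tier, at the tier's minimum quantity.
EOQ at €12.80 = 661.1 (feasible in tier 1): TC = 2,066×€12.80 + (2,066/661.1)×352 + (661.1/2)×0.26×€12.80 = €28,644.90.
EOQ at €11.89 = 685.9 < 720, so use break Q=720: TC = 2,066×€11.89 + (2,066/720.0)×352 + (720.0/2)×0.26×€11.89 = €26,687.69.
EOQ at €11.77 = 689.4 < 5500, so use break Q=5500: TC = 2,066×€11.77 + (2,066/5500.0)×352 + (5500.0/2)×0.26×€11.77 = €32,864.59.
Lowest total cost among the candidates is at Q = 720.0.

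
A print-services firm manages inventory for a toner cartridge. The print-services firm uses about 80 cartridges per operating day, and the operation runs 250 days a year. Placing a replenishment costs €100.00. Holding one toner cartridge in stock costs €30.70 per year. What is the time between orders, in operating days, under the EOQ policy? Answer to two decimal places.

Annual demand D = 80 × 250 = 20,000.
Q* = √(2DS/H) = √(2 × 20,000 × 100 / 30.7) ≈ 360.96.
Cycle time = Q*/D × 250 = 360.96 / 20,000 × 250 ≈ 4.512 days.

T ≈ 4.51 days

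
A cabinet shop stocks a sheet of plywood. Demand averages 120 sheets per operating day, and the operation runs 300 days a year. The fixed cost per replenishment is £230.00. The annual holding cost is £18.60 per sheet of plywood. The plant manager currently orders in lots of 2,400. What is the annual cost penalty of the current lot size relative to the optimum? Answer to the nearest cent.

Annual demand D = 120 × 300 = 36,000.
EOQ = √(2DS/H) = √(2 × 36,000 × 230 / 18.6) ≈ 943.57.
Cost at Q* = (D/Q*)S + (Q*/2)H = √(2DSH) ≈ £17,550.38.
Cost at Q = 2,400: (36,000/2,400)×230 + (2,400/2)×18.6 = £3,450.00 + £22,320.00 = £25,770.00.
Excess = £25,770.00 − £17,550.38 = £8,219.62.

Extra cost ≈ £8,219.62 per year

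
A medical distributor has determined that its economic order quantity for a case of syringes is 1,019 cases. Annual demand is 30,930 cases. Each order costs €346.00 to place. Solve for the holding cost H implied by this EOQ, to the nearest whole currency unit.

Invert the EOQ relation Q*² = 2DS/H.
From Q* = √(2DS/H): H = 2DS / Q*² = 2 × 30,930 × 346 / 1,019² = 20.6128.

H ≈ €21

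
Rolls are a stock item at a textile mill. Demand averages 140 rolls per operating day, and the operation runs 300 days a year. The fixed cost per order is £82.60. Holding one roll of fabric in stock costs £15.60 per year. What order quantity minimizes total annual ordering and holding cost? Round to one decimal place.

Annual demand D = 140 × 300 = 42,000.
EOQ = √(2DS / H) = √(2 × 42,000 × 82.6 / 15.6).
= √(6,938,400 / 15.6) = √444,769.2308 ≈ 666.910.

Q* ≈ 666.9 rolls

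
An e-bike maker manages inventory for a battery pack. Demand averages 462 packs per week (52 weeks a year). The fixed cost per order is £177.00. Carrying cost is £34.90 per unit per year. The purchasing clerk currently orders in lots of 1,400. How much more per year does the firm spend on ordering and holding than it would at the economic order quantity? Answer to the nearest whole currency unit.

Extra cost ≈ £10,239 per year

Annual demand D = 462 × 52 = 24,024.
EOQ = √(2DS/H) = √(2 × 24,024 × 177 / 34.9) ≈ 493.64.
Cost at Q* = (D/Q*)S + (Q*/2)H = √(2DSH) ≈ £17,228.08.
Cost at Q = 1,400: (24,024/1,400)×177 + (1,400/2)×34.9 = £3,037.32 + £24,430.00 = £27,467.32.
Excess = £27,467.32 − £17,228.08 = £10,239.24.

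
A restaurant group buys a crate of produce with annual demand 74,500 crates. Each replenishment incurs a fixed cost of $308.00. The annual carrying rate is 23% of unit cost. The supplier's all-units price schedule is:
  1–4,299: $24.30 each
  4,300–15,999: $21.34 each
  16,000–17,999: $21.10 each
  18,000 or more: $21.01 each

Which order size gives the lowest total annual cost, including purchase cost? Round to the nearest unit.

Q* ≈ 4,300 crates

Holding cost per unit per year at price C is H = 0.23·C.
Evaluate total cost at each tier's feasible EOQ or, if the EOQ is below the tier, at the tier's minimum quantity.
EOQ at $24.30 = 2865.5 (feasible in tier 1): TC = 74,500×$24.30 + (74,500/2865.5)×308 + (2865.5/2)×0.23×$24.30 = $1,826,365.32.
EOQ at $21.34 = 3057.8 < 4300, so use break Q=4300: TC = 74,500×$21.34 + (74,500/4300.0)×308 + (4300.0/2)×0.23×$21.34 = $1,605,718.91.
EOQ at $21.10 = 3075.1 < 16000, so use break Q=16000: TC = 74,500×$21.10 + (74,500/16000.0)×308 + (16000.0/2)×0.23×$21.10 = $1,612,208.12.
EOQ at $21.01 = 3081.7 < 18000, so use break Q=18000: TC = 74,500×$21.01 + (74,500/18000.0)×308 + (18000.0/2)×0.23×$21.01 = $1,610,010.48.
Lowest total cost is $1,605,718.91 at Q = 4300.0.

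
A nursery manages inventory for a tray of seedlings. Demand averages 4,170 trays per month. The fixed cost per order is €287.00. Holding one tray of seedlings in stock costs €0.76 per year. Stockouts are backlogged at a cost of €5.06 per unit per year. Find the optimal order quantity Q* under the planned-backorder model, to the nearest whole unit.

Q* ≈ 6,593 trays

Annual demand D = 4,170 × 12 = 50,040.
With planned backorders, Q* = √(2DS/H) · √((H+B)/B).
√(2DS/H) = √(2 × 50,040 × 287 / 0.76) = 6147.631.
√((H+B)/B) = √((0.76+5.06)/5.06) = 1.0725.
Q* ≈ 6593.166.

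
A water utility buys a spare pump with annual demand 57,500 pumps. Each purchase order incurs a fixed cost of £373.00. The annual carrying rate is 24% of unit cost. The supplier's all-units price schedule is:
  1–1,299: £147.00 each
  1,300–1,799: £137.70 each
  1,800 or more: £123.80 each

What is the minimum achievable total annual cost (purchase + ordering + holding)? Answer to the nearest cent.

TC* ≈ £7,157,156.08

Holding cost per unit per year at price C is H = 0.24·C.
For each price level, check whether its EOQ is feasible; otherwise the best quantity at that price is the breakpoint.
EOQ at £147.00 = 1102.7 (feasible in tier 1): TC = 57,500×£147.00 + (57,500/1102.7)×373 + (1102.7/2)×0.24×£147.00 = £8,491,401.61.
EOQ at £137.70 = 1139.3 < 1300, so use break Q=1300: TC = 57,500×£137.70 + (57,500/1300.0)×373 + (1300.0/2)×0.24×£137.70 = £7,955,729.28.
EOQ at £123.80 = 1201.5 < 1800, so use break Q=1800: TC = 57,500×£123.80 + (57,500/1800.0)×373 + (1800.0/2)×0.24×£123.80 = £7,157,156.08.
Lowest total cost among the candidates is at Q = 1800.0.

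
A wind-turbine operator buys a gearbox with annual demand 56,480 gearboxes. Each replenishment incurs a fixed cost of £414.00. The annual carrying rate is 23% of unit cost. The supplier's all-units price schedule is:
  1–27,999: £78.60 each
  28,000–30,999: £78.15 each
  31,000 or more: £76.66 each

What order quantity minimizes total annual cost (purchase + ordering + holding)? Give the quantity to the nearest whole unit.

Q* ≈ 1,608 gearboxes

Holding cost per unit per year at price C is H = 0.23·C.
Evaluate total cost at each tier's feasible EOQ or, if the EOQ is below the tier, at the tier's minimum quantity.
EOQ at £78.60 = 1608.4 (feasible in tier 1): TC = 56,480×£78.60 + (56,480/1608.4)×414 + (1608.4/2)×0.23×£78.60 = £4,468,404.20.
EOQ at £78.15 = 1613.0 < 28000, so use break Q=28000: TC = 56,480×£78.15 + (56,480/28000.0)×414 + (28000.0/2)×0.23×£78.15 = £4,666,390.10.
EOQ at £76.66 = 1628.6 < 31000, so use break Q=31000: TC = 56,480×£76.66 + (56,480/31000.0)×414 + (31000.0/2)×0.23×£76.66 = £4,603,803.98.
Lowest total cost is £4,468,404.20 at Q = 1608.4.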